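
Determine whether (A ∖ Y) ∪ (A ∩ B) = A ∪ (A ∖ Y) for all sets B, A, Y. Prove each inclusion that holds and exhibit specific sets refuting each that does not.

(⊆) Let x ∈ (A ∖ Y) ∪ (A ∩ B). Then either x ∈ A and x ∉ B, Y; or x ∈ B ∩ A and x ∉ Y; or x ∈ B ∩ A ∩ Y. In each case x ∈ A ∪ (A ∖ Y), so (A ∖ Y) ∪ (A ∩ B) ⊆ A ∪ (A ∖ Y).

(⊇) This inclusion fails. Take B = ∅, A = {1}, Y = {1}; then 1 ∈ A ∪ (A ∖ Y) but 1 ∉ (A ∖ Y) ∪ (A ∩ B).

Only the forward inclusion holds.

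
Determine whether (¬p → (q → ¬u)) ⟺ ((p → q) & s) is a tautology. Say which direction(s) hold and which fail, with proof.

(⇒) fails and (⇐) fails.

(⟹) This fails. Under s = F, p = F, q = F, u = F, the left side is true but the right side is false.

(⟸) This fails. Under s = T, p = F, q = T, u = T, the left side is false but the right side is true.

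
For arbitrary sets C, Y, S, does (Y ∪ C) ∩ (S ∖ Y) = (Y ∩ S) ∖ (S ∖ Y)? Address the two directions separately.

(⟹) This inclusion fails. Take C = {1}, Y = ∅, S = {1}; then 1 ∈ (Y ∪ C) ∩ (S ∖ Y) but 1 ∉ (Y ∩ S) ∖ (S ∖ Y).

(⟸) This inclusion fails. Take C = ∅, Y = {1}, S = {1}; then 1 ∈ (Y ∩ S) ∖ (S ∖ Y) but 1 ∉ (Y ∪ C) ∩ (S ∖ Y).

Neither inclusion holds.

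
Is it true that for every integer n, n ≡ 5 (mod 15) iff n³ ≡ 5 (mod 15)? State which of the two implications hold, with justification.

Both implications hold.

[⇒] Suppose n ≡ 5 (mod 15). Write n = 15j + 5. Then (15j + 5)³ = 3375j³ + 3375j² + 1125j + 125 = 15(225j³ + 225j² + 75j + 8) + 5, so n³ ≡ 5 (mod 15).

[⇐] Conversely, suppose n³ ≡ 5 (mod 15). The only residue r in {0, …, 14} with r³ ≡ 5 (mod 15) is r = 5, so n ≡ 5 (mod 15).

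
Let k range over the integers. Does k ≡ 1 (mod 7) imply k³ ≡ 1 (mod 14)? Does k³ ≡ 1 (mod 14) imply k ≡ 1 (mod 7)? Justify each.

Both directions fail.

(⟹) This fails: take k = 8. Then 8 ≡ 1 (mod 7), but 8³ = 512 ≡ 8 (mod 14), not 1.

(⟸) This fails: take k = 9. Then 9³ = 729 ≡ 1 (mod 14), yet 9 ≡ 2 (mod 7), not 1.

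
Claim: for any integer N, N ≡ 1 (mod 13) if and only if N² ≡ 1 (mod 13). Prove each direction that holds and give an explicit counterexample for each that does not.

Only the forward implication holds.

Forward direction. Suppose N ≡ 1 (mod 13). Write N = 13j + 1. Then (13j + 1)² = 169j² + 26j + 1 = 13(13j² + 2j) + 1, so N² ≡ 1 (mod 13).

Converse. This fails: take N = 12. Then 12² = 144 ≡ 1 (mod 13), yet 12 ≡ 12 (mod 13), not 1.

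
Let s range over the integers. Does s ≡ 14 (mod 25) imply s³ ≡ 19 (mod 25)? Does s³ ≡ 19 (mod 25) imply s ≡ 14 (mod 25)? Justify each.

(←) Suppose s³ ≡ 19 (mod 25). The only residue r in {0, …, 24} with r³ ≡ 19 (mod 25) is r = 14, so s ≡ 14 (mod 25).

(→) Suppose s ≡ 14 (mod 25). Write s = 25j + 14. Then (25j + 14)³ = 15625j³ + 26250j² + 14700j + 2744 = 25(625j³ + 1050j² + 588j + 109) + 19, so s³ ≡ 19 (mod 25).

The biconditional holds.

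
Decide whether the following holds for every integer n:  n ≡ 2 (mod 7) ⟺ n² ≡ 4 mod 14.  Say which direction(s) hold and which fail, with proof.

Neither implication holds.

Forward direction. This fails: take n = 9. Then 9 ≡ 2 (mod 7), but 9² = 81 ≡ 11 (mod 14), not 4.

Converse. This fails: take n = 12. Then 12² = 144 ≡ 4 (mod 14), yet 12 ≡ 5 (mod 7), not 2.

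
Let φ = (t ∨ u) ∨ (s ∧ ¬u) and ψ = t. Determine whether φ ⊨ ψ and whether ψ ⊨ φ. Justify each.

[⇒] This fails. Under t = F, s = T, u = F, the left side is true but the right side is false.

[⇐] Assume the antecedent. If t is true, (t ∨ u) ∨ (s ∧ ¬u) reduces to true regardless of the other variables. If t is false, the antecedent cannot hold. Either way (t ∨ u) ∨ (s ∧ ¬u) holds.

(⇒) fails; (⇐) holds.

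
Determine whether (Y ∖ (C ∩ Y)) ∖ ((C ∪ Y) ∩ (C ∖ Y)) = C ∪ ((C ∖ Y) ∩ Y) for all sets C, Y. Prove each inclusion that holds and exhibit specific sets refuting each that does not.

(⟹) This inclusion fails. Take C = ∅, Y = {1}; then 1 ∈ (Y ∖ (C ∩ Y)) ∖ ((C ∪ Y) ∩ (C ∖ Y)) but 1 ∉ C ∪ ((C ∖ Y) ∩ Y).

(⟸) This inclusion fails. Take C = {1}, Y = ∅; then 1 ∈ C ∪ ((C ∖ Y) ∩ Y) but 1 ∉ (Y ∖ (C ∩ Y)) ∖ ((C ∪ Y) ∩ (C ∖ Y)).

Both inclusions fail.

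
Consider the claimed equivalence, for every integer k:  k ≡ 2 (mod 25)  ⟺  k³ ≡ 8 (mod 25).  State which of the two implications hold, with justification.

Both directions hold; the statement is true.

(⟹) Suppose k ≡ 2 (mod 25). Write k = 25j + 2. Then (25j + 2)³ = 15625j³ + 3750j² + 300j + 8 = 25(625j³ + 150j² + 12j) + 8, so k³ ≡ 8 (mod 25).

(⟸) Conversely, suppose k³ ≡ 8 (mod 25). The only residue r in {0, …, 24} with r³ ≡ 8 (mod 25) is r = 2, so k ≡ 2 (mod 25).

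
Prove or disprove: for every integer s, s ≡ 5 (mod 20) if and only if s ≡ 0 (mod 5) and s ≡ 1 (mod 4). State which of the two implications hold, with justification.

Both implications hold.

Forward direction. Suppose s ≡ 5 (mod 20); write s = 20j + 5. Since 5 ∣ 20, reducing mod 5 gives s ≡ 5 ≡ 0 (mod 5); since 4 ∣ 20, reducing mod 4 gives s ≡ 5 ≡ 1 (mod 4).

Converse. If s ≡ 0 (mod 5) and s ≡ 1 (mod 4), then by the Chinese remainder theorem s ≡ 5 (mod 20). This is exactly s ≡ 5 (mod 20).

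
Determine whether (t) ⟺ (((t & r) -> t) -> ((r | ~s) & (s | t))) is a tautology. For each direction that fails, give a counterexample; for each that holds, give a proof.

Neither direction holds.

(⇒) This fails. Under s = T, r = F, t = T, the left side is true but the right side is false.

(⇐) This fails. Under s = T, r = T, t = F, the left side is false but the right side is true.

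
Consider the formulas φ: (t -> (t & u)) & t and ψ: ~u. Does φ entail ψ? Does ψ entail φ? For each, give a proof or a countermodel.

Neither direction holds.

Forward direction. This fails. Under t = T, u = T, the left side is true but the right side is false.

Converse. This fails. Under t = F, u = F, the left side is false but the right side is true.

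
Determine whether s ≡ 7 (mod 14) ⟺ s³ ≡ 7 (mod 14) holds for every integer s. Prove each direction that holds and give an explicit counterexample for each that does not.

Equivalent; both directions hold.

(⇒) Suppose s ≡ 7 (mod 14). Write s = 14j + 7. Then (14j + 7)³ = 2744j³ + 4116j² + 2058j + 343 = 14(196j³ + 294j² + 147j + 24) + 7, so s³ ≡ 7 (mod 14).

(⇐) Conversely, suppose s³ ≡ 7 (mod 14). The only residue r in {0, …, 13} with r³ ≡ 7 (mod 14) is r = 7, so s ≡ 7 (mod 14).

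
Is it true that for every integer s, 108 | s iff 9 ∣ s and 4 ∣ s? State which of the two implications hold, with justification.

Forward direction. If 108 ∣ s, write s = 108q. Since 108 = 12·9, s = 9·(12q), so 9 ∣ s; and since 108 = 27·4, s = 4·(27q), so 4 ∣ s.

Converse. This fails: take s = 36. Both 9 ∣ 36 and 4 ∣ 36, yet 36 is not a multiple of 108 (since 36 = 0·108 + 36), so 108 ∤ 36.

The forward direction holds; the converse fails.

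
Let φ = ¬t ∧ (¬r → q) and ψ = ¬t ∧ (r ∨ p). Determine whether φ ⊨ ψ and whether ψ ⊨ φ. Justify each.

Both directions fail.

[⇒] This fails. Under r = F, p = F, t = F, q = T, the left side is true but the right side is false.

[⇐] This fails. Under r = F, p = T, t = F, q = F, the left side is false but the right side is true.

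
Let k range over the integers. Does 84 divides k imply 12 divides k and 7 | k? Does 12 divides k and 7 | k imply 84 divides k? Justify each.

Both directions hold.

(⇒) If 84 ∣ k, write k = 84q. Since 84 = 7·12, k = 12·(7q), so 12 ∣ k; and since 84 = 12·7, k = 7·(12q), so 7 ∣ k.

(⇐) Suppose 12 ∣ k and 7 ∣ k. Any common multiple of 12 and 7 is a multiple of their lcm; here gcd(12, 7) = 1, so lcm(12, 7) = 12·7 = 84, so 84 ∣ k.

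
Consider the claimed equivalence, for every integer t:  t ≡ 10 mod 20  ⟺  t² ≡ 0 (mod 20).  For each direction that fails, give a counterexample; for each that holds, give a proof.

(→) Suppose t ≡ 10 mod 20. Write t = 20j + 10. Then (20j + 10)² = 400j² + 400j + 100 = 20(20j² + 20j + 5) + 0, so t² ≡ 0 (mod 20).

(←) This fails: take t = 0. Then 0² = 0 ≡ 0 (mod 20), yet 0 ≡ 0 (mod 20), not 10.

(⇒) holds; (⇐) fails.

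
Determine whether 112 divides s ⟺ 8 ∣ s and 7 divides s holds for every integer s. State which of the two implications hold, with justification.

Only the forward direction holds.

Forward direction. If 112 ∣ s, write s = 112q. Since 112 = 14·8, s = 8·(14q), so 8 ∣ s; and since 112 = 16·7, s = 7·(16q), so 7 ∣ s.

Converse. This fails: take s = 56. Both 8 ∣ 56 and 7 ∣ 56, yet 56 is not a multiple of 112 (since 56 = 0·112 + 56), so 112 ∤ 56.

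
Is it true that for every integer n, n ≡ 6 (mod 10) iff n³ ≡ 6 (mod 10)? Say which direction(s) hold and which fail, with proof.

Both directions hold; the statement is true.

[⇐] For the converse, argue contrapositively. If n ≢ 6 (mod 10), then n is congruent to one of 0, 1, 2, 3, 4, 5, 7, 8, 9 modulo 10, and these give n³ ≡ 0, 1, 8, 7, 4, 5, 3, 2, 9 respectively — never 6.

[⇒] Suppose n ≡ 6 (mod 10). Write n = 10j + 6. Then (10j + 6)³ = 1000j³ + 1800j² + 1080j + 216 = 10(100j³ + 180j² + 108j + 21) + 6, so n³ ≡ 6 (mod 10).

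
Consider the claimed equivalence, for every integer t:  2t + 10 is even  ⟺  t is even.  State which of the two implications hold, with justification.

(→) This fails: take t = 3. Then 2t + 10 = 16, which is even, yet t = 3 is odd, not even.

(←) Suppose t is even. Since 2 is even, 2t is even for every t, so 2t + 10 has the same parity as 10, which is even. Hence 2t + 10 is even.

The forward direction fails; the converse holds.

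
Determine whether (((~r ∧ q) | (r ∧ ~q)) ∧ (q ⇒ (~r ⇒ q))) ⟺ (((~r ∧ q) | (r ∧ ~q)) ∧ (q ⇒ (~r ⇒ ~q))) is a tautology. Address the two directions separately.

Not equivalent: only (⇐) holds.

(⇐) Assume the antecedent. If r is true, the antecedent forces (r = T, q = F), and the consequent holds there. If r is false, the antecedent cannot hold. Either way the consequent holds.

(⇒) This fails. Under r = F, q = T, the left side is true but the right side is false.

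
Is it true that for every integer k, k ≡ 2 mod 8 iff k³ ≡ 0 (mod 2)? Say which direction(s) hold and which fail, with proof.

(⟹) Suppose k ≡ 2 (mod 8). Then k³ ≡ 2³ = 8 (mod 8), and since 2 ∣ 8, also k³ ≡ 0 (mod 2).

(⟸) This fails: take k = 0. Then 0³ = 0 ≡ 0 (mod 2), yet 0 ≡ 0 (mod 8), not 2.

The forward direction holds; the converse fails.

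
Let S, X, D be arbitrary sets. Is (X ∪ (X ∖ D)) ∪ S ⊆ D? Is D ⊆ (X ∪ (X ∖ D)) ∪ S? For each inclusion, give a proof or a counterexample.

(⊆) fails and (⊇) fails.

(⟹) This inclusion fails. Take S = {1}, X = ∅, D = ∅; then 1 ∈ (X ∪ (X ∖ D)) ∪ S but 1 ∉ D.

(⟸) This inclusion fails. Take S = ∅, X = ∅, D = {1}; then 1 ∈ D but 1 ∉ (X ∪ (X ∖ D)) ∪ S.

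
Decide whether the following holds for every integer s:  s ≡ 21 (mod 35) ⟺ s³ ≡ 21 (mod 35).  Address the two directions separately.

The biconditional holds.

(→) Suppose s ≡ 21 (mod 35). Write s = 35j + 21. Then (35j + 21)³ = 42875j³ + 77175j² + 46305j + 9261 = 35(1225j³ + 2205j² + 1323j + 264) + 21, so s³ ≡ 21 (mod 35).

(←) Conversely, suppose s³ ≡ 21 (mod 35). The only residue r in {0, …, 34} with r³ ≡ 21 (mod 35) is r = 21, so s ≡ 21 (mod 35).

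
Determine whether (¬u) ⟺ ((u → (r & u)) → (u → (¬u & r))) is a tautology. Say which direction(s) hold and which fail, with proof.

Only the forward implication holds.

(→) Assume the antecedent. If r is true, the antecedent forces (r = T, u = F), and (u → (r & u)) → (u → (¬u & r)) holds there. If r is false, (u → (r & u)) → (u → (¬u & r)) reduces to true regardless of the other variables. Either way (u → (r & u)) → (u → (¬u & r)) holds.

(←) This fails. Under r = F, u = T, the left side is false but the right side is true.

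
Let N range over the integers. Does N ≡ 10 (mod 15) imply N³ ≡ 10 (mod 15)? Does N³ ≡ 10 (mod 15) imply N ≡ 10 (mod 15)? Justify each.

The biconditional holds.

(←) Suppose N³ ≡ 10 (mod 15). The only residue r in {0, …, 14} with r³ ≡ 10 (mod 15) is r = 10, so N ≡ 10 (mod 15).

(→) Suppose N ≡ 10 (mod 15). Write N = 15j + 10. Then (15j + 10)³ = 3375j³ + 6750j² + 4500j + 1000 = 15(225j³ + 450j² + 300j + 66) + 10, so N³ ≡ 10 (mod 15).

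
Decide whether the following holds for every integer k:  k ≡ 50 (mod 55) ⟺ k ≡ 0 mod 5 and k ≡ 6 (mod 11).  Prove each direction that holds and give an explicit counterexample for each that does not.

(⟹) Suppose k ≡ 50 (mod 55); write k = 55j + 50. Since 5 ∣ 55, reducing mod 5 gives k ≡ 50 ≡ 0 (mod 5); since 11 ∣ 55, reducing mod 11 gives k ≡ 50 ≡ 6 (mod 11).

(⟸) Conversely, if k ≡ 0 (mod 5) and k ≡ 6 (mod 11), then by the Chinese remainder theorem k ≡ 50 (mod 55). This is exactly k ≡ 50 (mod 55).

The biconditional holds.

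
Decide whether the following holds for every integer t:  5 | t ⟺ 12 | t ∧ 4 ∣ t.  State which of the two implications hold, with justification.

(⇒) fails and (⇐) fails.

[⇒] This fails: take t = 5. Certainly 5 ∣ 5, but 12 ∤ 5.

[⇐] This fails: take t = 12. Both 12 ∣ 12 and 4 ∣ 12, yet 12 is not a multiple of 5 (since 12 = 2·5 + 2), so 5 ∤ 12.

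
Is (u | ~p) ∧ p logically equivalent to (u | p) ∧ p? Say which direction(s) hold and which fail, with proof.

[⇐] This fails. Under p = T, u = F, the left side is false but the right side is true.

[⇒] Assume the antecedent. If p is true, (u | p) ∧ p reduces to true regardless of the other variables. If p is false, the antecedent cannot hold. Either way (u | p) ∧ p holds.

The forward direction holds; the converse fails.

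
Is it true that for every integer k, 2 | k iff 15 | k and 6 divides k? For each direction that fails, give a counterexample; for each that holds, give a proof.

[⇒] This fails: take k = 2. Certainly 2 ∣ 2, but 15 ∤ 2.

[⇐] Suppose 15 ∣ k and 6 ∣ k. Any common multiple of 15 and 6 is a multiple of their lcm; here lcm(15, 6) = 15·6/gcd(15, 6) = 90/3 = 30, so 30 ∣ k. Since 2 ∣ 30, it follows that 2 ∣ k.

(⇒) fails; (⇐) holds.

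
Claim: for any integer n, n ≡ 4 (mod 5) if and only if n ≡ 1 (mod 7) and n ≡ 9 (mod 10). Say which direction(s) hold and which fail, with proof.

The forward direction fails; the converse holds.

Forward direction. This fails: n = 64 gives 64 ≡ 4 (mod 5) but 64 ≡ 4 (mod 10), so the conjunction on the right does not hold.

Converse. If n ≡ 1 (mod 7) and n ≡ 9 (mod 10), then by the Chinese remainder theorem n ≡ 29 (mod 70). Since 29 ≡ 4 (mod 5) and 5 ∣ 70, we get n ≡ 4 (mod 5).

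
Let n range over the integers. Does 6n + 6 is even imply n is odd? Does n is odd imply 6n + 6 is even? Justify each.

The forward direction fails; the converse holds.

(⇒) This fails: take n = 4. Then 6n + 6 = 30, which is even, yet n = 4 is even, not odd.

(⇐) Suppose n is odd. Since 6 is even, 6n is even for every n, so 6n + 6 has the same parity as 6, which is even. Hence 6n + 6 is even.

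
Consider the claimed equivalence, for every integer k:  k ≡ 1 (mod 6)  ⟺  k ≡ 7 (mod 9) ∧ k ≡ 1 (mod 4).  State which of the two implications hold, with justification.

Only the reverse direction holds.

[⇐] If k ≡ 7 (mod 9) and k ≡ 1 (mod 4), then by the Chinese remainder theorem k ≡ 25 (mod 36). Since 25 ≡ 1 (mod 6) and 6 ∣ 36, we get k ≡ 1 (mod 6).

[⇒] This fails: k = 1 gives 1 ≡ 1 (mod 6) but 1 ≡ 1 (mod 9), so the conjunction on the right does not hold.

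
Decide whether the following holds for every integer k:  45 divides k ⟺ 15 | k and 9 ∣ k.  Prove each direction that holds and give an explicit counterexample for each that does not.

Both implications hold.

(⇒) If 45 ∣ k, write k = 45q. Since 45 = 3·15, k = 15·(3q), so 15 ∣ k; and since 45 = 5·9, k = 9·(5q), so 9 ∣ k.

(⇐) Suppose 15 ∣ k and 9 ∣ k. Any common multiple of 15 and 9 is a multiple of their lcm; here lcm(15, 9) = 15·9/gcd(15, 9) = 135/3 = 45, so 45 ∣ k.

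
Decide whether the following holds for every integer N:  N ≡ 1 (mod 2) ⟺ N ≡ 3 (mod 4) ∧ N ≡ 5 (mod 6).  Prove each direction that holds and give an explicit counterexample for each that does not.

Only the reverse direction holds.

Forward direction. This fails: N = 1 gives 1 ≡ 1 (mod 2) but 1 ≡ 1 (mod 4), so the conjunction on the right does not hold.

Converse. If N ≡ 3 (mod 4) and N ≡ 5 (mod 6), then by the Chinese remainder theorem N ≡ 11 (mod 12). Since 11 ≡ 1 (mod 2) and 2 ∣ 12, we get N ≡ 1 (mod 2).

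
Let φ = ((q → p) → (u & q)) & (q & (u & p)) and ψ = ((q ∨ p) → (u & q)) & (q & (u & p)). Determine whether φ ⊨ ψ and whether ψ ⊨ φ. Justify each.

Both implications hold.

[⇐] Assume the antecedent. If p is true, the antecedent forces (p = T, q = T, u = T), and the consequent holds there. If p is false, the antecedent cannot hold. Either way the consequent holds.

[⇒] Assume the antecedent. If p is true, the antecedent forces (p = T, q = T, u = T), and the consequent holds there. If p is false, the antecedent cannot hold. Either way the consequent holds.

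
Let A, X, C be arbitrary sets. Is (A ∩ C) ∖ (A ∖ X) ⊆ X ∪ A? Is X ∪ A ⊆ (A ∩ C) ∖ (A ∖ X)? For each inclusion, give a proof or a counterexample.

The sets are not equal: only the forward inclusion holds.

(⟹) Let x ∈ (A ∩ C) ∖ (A ∖ X). Then x ∈ A ∩ X ∩ C, from which x ∈ X ∪ A.

(⟸) This inclusion fails. Take A = {1}, X = ∅, C = ∅; then 1 ∈ X ∪ A but 1 ∉ (A ∩ C) ∖ (A ∖ X).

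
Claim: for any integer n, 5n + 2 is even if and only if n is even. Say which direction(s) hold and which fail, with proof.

(⟹) Suppose 5n + 2 is even. Since 5 is odd, 5n and n have the same parity, so 5n + 2 ≡ n + 2 (mod 2). As 2 is even, 5n + 2 is even exactly when n is even. Thus n is even.

(⟸) Conversely, suppose n is even; write n = 2j. Then 5n + 2 = 5·(2j) + 2 = 2·5j + 2, which is even.

The biconditional holds.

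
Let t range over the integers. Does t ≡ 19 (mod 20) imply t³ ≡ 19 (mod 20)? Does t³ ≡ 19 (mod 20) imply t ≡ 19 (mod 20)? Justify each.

(⇒) Suppose t ≡ 19 (mod 20). Write t = 20j + 19. Then (20j + 19)³ = 8000j³ + 22800j² + 21660j + 6859 = 20(400j³ + 1140j² + 1083j + 342) + 19, so t³ ≡ 19 (mod 20).

(⇐) Conversely, suppose t³ ≡ 19 (mod 20). The only residue r in {0, …, 19} with r³ ≡ 19 (mod 20) is r = 19, so t ≡ 19 (mod 20).

Both directions hold.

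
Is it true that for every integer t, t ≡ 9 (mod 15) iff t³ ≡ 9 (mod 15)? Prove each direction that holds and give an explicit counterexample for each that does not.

(⟹) Suppose t ≡ 9 (mod 15). Write t = 15j + 9. Then (15j + 9)³ = 3375j³ + 6075j² + 3645j + 729 = 15(225j³ + 405j² + 243j + 48) + 9, so t³ ≡ 9 (mod 15).

(⟸) Conversely, suppose t³ ≡ 9 (mod 15). The only residue r in {0, …, 14} with r³ ≡ 9 (mod 15) is r = 9, so t ≡ 9 (mod 15).

Both implications hold.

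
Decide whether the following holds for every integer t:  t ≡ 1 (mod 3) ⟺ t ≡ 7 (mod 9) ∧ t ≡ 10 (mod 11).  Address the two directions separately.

(⇒) fails; (⇐) holds.

(←) If t ≡ 7 (mod 9) and t ≡ 10 (mod 11), then by the Chinese remainder theorem t ≡ 43 (mod 99). Since 43 ≡ 1 (mod 3) and 3 ∣ 99, we get t ≡ 1 (mod 3).

(→) This fails: t = 1 gives 1 ≡ 1 (mod 3) but 1 ≡ 1 (mod 9), so the conjunction on the right does not hold.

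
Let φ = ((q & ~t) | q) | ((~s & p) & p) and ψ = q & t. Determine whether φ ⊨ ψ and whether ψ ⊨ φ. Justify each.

(→) This fails. Under s = F, p = T, q = F, t = F, the left side is true but the right side is false.

(←) Assume the antecedent. If s is true, the antecedent forces (s = T, p = F, q = T, t = T) or (s = T, p = T, q = T, t = T), and the consequent holds there. If s is false, the antecedent forces (s = F, p = F, q = T, t = T) or (s = F, p = T, q = T, t = T), and the consequent holds there. Either way the consequent holds.

(⇒) fails; (⇐) holds.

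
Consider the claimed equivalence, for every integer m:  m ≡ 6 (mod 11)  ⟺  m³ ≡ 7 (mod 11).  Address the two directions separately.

[⇒] Suppose m ≡ 6 (mod 11). Write m = 11j + 6. Then (11j + 6)³ = 1331j³ + 2178j² + 1188j + 216 = 11(121j³ + 198j² + 108j + 19) + 7, so m³ ≡ 7 (mod 11).

[⇐] For the converse, argue contrapositively. If m ≢ 6 (mod 11), then m is congruent to one of 0, 1, 2, 3, 4, 5, 7, 8, 9, 10 modulo 11, and these give m³ ≡ 0, 1, 8, 5, 9, 4, 2, 6, 3, 10 respectively — never 7.

Both directions hold.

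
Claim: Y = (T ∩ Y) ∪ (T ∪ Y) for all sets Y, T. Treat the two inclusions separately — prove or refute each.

(⊆) holds; (⊇) fails.

(⟹) Let x ∈ Y. Then either x ∈ Y and x ∉ T; or x ∈ Y ∩ T. In each case x ∈ (T ∩ Y) ∪ (T ∪ Y), so Y ⊆ (T ∩ Y) ∪ (T ∪ Y).

(⟸) This inclusion fails. Take Y = ∅, T = {1}; then 1 ∈ (T ∩ Y) ∪ (T ∪ Y) but 1 ∉ Y.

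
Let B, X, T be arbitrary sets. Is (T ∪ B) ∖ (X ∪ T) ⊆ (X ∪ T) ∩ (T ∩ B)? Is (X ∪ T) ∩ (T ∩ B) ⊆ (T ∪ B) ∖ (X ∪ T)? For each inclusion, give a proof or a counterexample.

Neither inclusion holds.

Forward inclusion. This inclusion fails. Take B = {1}, X = ∅, T = ∅; then 1 ∈ (T ∪ B) ∖ (X ∪ T) but 1 ∉ (X ∪ T) ∩ (T ∩ B).

Reverse inclusion. This inclusion fails. Take B = {1}, X = ∅, T = {1}; then 1 ∈ (X ∪ T) ∩ (T ∩ B) but 1 ∉ (T ∪ B) ∖ (X ∪ T).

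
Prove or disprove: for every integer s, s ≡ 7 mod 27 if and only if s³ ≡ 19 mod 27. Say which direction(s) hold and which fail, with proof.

Only the forward direction holds.

[⇒] Suppose s ≡ 7 mod 27. Write s = 27j + 7. Then (27j + 7)³ = 19683j³ + 15309j² + 3969j + 343 = 27(729j³ + 567j² + 147j + 12) + 19, so s³ ≡ 19 (mod 27).

[⇐] This fails: take s = 16. Then 16³ = 4096 ≡ 19 (mod 27), yet 16 ≡ 16 (mod 27), not 7.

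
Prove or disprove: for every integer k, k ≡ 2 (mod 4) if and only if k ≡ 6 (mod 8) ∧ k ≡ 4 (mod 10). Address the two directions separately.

Not equivalent: only (⇐) holds.

(⟹) This fails: k = 2 gives 2 ≡ 2 (mod 4) but 2 ≡ 2 (mod 8), so the conjunction on the right does not hold.

(⟸) Conversely, if k ≡ 6 (mod 8) and k ≡ 4 (mod 10), then by the Chinese remainder theorem k ≡ 14 (mod 40). Since 14 ≡ 2 (mod 4) and 4 ∣ 40, we get k ≡ 2 (mod 4).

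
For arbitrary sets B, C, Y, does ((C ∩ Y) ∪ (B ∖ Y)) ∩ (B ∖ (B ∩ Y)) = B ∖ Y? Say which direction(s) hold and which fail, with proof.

(⟹) Let x ∈ ((C ∩ Y) ∪ (B ∖ Y)) ∩ (B ∖ (B ∩ Y)). Then either x ∈ B and x ∉ C, Y; or x ∈ B ∩ C and x ∉ Y. In each case x ∈ B ∖ Y, so ((C ∩ Y) ∪ (B ∖ Y)) ∩ (B ∖ (B ∩ Y)) ⊆ B ∖ Y.

(⟸) Let x ∈ B ∖ Y. Then either x ∈ B and x ∉ C, Y; or x ∈ B ∩ C and x ∉ Y. In each case x ∈ ((C ∩ Y) ∪ (B ∖ Y)) ∩ (B ∖ (B ∩ Y)), so B ∖ Y ⊆ ((C ∩ Y) ∪ (B ∖ Y)) ∩ (B ∖ (B ∩ Y)).

Both inclusions hold; the sets are equal.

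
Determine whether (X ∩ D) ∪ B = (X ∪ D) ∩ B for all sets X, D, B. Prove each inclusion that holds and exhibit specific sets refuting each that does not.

(⟹) This inclusion fails. Take X = {1}, D = {1}, B = ∅; then 1 ∈ (X ∩ D) ∪ B but 1 ∉ (X ∪ D) ∩ B.

(⟸) Let x ∈ (X ∪ D) ∩ B. Then either x ∈ X ∩ B and x ∉ D; or x ∈ D ∩ B and x ∉ X; or x ∈ X ∩ D ∩ B. In each case x ∈ (X ∩ D) ∪ B, so (X ∪ D) ∩ B ⊆ (X ∩ D) ∪ B.

(⊆) fails; (⊇) holds.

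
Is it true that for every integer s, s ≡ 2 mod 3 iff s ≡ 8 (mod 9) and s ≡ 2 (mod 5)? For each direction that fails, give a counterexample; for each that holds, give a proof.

(⟹) This fails: s = 32 gives 32 ≡ 2 (mod 3) but 32 ≡ 5 (mod 9), so the conjunction on the right does not hold.

(⟸) Conversely, if s ≡ 8 (mod 9) and s ≡ 2 (mod 5), then by the Chinese remainder theorem s ≡ 17 (mod 45). Since 17 ≡ 2 (mod 3) and 3 ∣ 45, we get s ≡ 2 (mod 3).

Only the reverse direction holds.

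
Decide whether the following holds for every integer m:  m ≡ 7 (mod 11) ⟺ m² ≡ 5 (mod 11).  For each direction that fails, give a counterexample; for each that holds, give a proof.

Only the forward direction holds.

(⇒) Suppose m ≡ 7 (mod 11). Write m = 11j + 7. Then (11j + 7)² = 121j² + 154j + 49 = 11(11j² + 14j + 4) + 5, so m² ≡ 5 (mod 11).

(⇐) This fails: take m = 4. Then 4² = 16 ≡ 5 (mod 11), yet 4 ≡ 4 (mod 11), not 7.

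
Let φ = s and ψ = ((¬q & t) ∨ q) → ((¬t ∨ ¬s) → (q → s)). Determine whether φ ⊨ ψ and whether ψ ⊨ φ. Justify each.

Forward direction. Assume the antecedent. If t is true, the antecedent forces (t = T, s = T, q = F) or (t = T, s = T, q = T), and the consequent holds there. If t is false, the antecedent forces (t = F, s = T, q = F) or (t = F, s = T, q = T), and the consequent holds there. Either way the consequent holds.

Converse. This fails. Under t = F, s = F, q = F, the left side is false but the right side is true.

Only the forward implication holds.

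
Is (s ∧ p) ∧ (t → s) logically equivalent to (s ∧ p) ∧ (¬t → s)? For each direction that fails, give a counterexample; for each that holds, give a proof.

(⇒) Assume the antecedent. If t is true, the antecedent forces (t = T, s = T, p = T), and (s ∧ p) ∧ (¬t → s) holds there. If t is false, the antecedent forces (t = F, s = T, p = T), and (s ∧ p) ∧ (¬t → s) holds there. Either way (s ∧ p) ∧ (¬t → s) holds.

(⇐) Assume the antecedent. If t is true, the antecedent forces (t = T, s = T, p = T), and (s ∧ p) ∧ (t → s) holds there. If t is false, the antecedent forces (t = F, s = T, p = T), and (s ∧ p) ∧ (t → s) holds there. Either way (s ∧ p) ∧ (t → s) holds.

Both directions hold; the statement is true.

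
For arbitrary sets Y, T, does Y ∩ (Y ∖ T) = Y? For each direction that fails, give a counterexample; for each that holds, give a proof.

Reverse inclusion. This inclusion fails. Take Y = {1}, T = {1}; then 1 ∈ Y but 1 ∉ Y ∩ (Y ∖ T).

Forward inclusion. Let x ∈ Y ∩ (Y ∖ T). Then x ∈ Y and x ∉ T, from which x ∈ Y.

The sets are not equal: only the forward inclusion holds.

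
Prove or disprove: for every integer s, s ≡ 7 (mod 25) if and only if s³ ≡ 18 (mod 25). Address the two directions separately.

Both implications hold.

[⇒] Suppose s ≡ 7 (mod 25). Write s = 25j + 7. Then (25j + 7)³ = 15625j³ + 13125j² + 3675j + 343 = 25(625j³ + 525j² + 147j + 13) + 18, so s³ ≡ 18 (mod 25).

[⇐] Conversely, suppose s³ ≡ 18 (mod 25). The only residue r in {0, …, 24} with r³ ≡ 18 (mod 25) is r = 7, so s ≡ 7 (mod 25).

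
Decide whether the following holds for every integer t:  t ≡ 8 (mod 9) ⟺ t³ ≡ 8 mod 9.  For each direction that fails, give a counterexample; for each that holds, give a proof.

Only the forward direction holds.

Forward direction. Suppose t ≡ 8 (mod 9). Write t = 9j + 8. Then (9j + 8)³ = 729j³ + 1944j² + 1728j + 512 = 9(81j³ + 216j² + 192j + 56) + 8, so t³ ≡ 8 (mod 9).

Converse. This fails: take t = 2. Then 2³ = 8 ≡ 8 (mod 9), yet 2 ≡ 2 (mod 9), not 8.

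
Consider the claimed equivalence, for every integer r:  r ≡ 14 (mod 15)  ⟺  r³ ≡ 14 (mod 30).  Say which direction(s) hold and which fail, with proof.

(→) This fails: take r = 29. Then 29 ≡ 14 (mod 15), but 29³ = 24389 ≡ 29 (mod 30), not 14.

(←) Conversely, the residues r modulo 30 with r³ ≡ 14 (mod 30) are exactly {14}, and each is ≡ 14 (mod 15).

Not equivalent: only (⇐) holds.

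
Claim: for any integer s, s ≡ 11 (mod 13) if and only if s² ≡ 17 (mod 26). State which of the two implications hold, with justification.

(→) This fails: take s = 24. Then 24 ≡ 11 (mod 13), but 24² = 576 ≡ 4 (mod 26), not 17.

(←) This fails: take s = 15. Then 15² = 225 ≡ 17 (mod 26), yet 15 ≡ 2 (mod 13), not 11.

Neither direction holds.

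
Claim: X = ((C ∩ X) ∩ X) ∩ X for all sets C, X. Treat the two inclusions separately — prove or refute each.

(⊆) This inclusion fails. Take C = ∅, X = {1}; then 1 ∈ X but 1 ∉ ((C ∩ X) ∩ X) ∩ X.

(⊇) Let x ∈ ((C ∩ X) ∩ X) ∩ X. Then x ∈ C ∩ X, from which x ∈ X.

Only the reverse inclusion holds.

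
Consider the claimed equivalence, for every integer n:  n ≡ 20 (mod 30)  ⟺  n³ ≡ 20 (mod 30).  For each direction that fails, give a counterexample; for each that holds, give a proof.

Both directions hold.

(⟹) Suppose n ≡ 20 (mod 30). Write n = 30j + 20. Then (30j + 20)³ = 27000j³ + 54000j² + 36000j + 8000 = 30(900j³ + 1800j² + 1200j + 266) + 20, so n³ ≡ 20 (mod 30).

(⟸) Conversely, suppose n³ ≡ 20 (mod 30). The only residue r in {0, …, 29} with r³ ≡ 20 (mod 30) is r = 20, so n ≡ 20 (mod 30).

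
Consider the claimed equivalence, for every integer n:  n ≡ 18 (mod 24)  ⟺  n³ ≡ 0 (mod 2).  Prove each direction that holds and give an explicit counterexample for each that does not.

Not equivalent: only (⇒) holds.

(⟹) Suppose n ≡ 18 (mod 24). Then n³ ≡ 18³ = 5832 (mod 24), and since 2 ∣ 24, also n³ ≡ 0 (mod 2).

(⟸) This fails: take n = 0. Then 0³ = 0 ≡ 0 (mod 2), yet 0 ≡ 0 (mod 24), not 18.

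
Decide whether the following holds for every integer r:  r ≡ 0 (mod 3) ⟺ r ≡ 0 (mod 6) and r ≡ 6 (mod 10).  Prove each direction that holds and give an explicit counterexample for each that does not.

Only the converse holds.

(⟹) This fails: r = 0 gives 0 ≡ 0 (mod 3) but 0 ≡ 0 (mod 10), so the conjunction on the right does not hold.

(⟸) Conversely, if r ≡ 0 (mod 6) and r ≡ 6 (mod 10), then by the Chinese remainder theorem r ≡ 6 (mod 30). Since 6 ≡ 0 (mod 3) and 3 ∣ 30, we get r ≡ 0 (mod 3).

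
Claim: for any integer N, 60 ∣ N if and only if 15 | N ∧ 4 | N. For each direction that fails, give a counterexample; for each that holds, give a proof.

Forward direction. If 60 ∣ N, write N = 60q. Since 60 = 4·15, N = 15·(4q), so 15 ∣ N; and since 60 = 15·4, N = 4·(15q), so 4 ∣ N.

Converse. Suppose 15 ∣ N and 4 ∣ N. Any common multiple of 15 and 4 is a multiple of their lcm; here gcd(15, 4) = 1, so lcm(15, 4) = 15·4 = 60, so 60 ∣ N.

Both directions hold.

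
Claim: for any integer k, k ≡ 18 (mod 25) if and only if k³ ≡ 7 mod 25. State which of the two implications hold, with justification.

Both implications hold.

(→) Suppose k ≡ 18 (mod 25). Write k = 25j + 18. Then (25j + 18)³ = 15625j³ + 33750j² + 24300j + 5832 = 25(625j³ + 1350j² + 972j + 233) + 7, so k³ ≡ 7 (mod 25).

(←) Conversely, suppose k³ ≡ 7 (mod 25). The only residue r in {0, …, 24} with r³ ≡ 7 (mod 25) is r = 18, so k ≡ 18 (mod 25).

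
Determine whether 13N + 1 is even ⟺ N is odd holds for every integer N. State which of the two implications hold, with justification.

Both directions hold; the statement is true.

(←) Suppose N is odd; write N = 2j + 1. Then 13N + 1 = 13·(2j + 1) + 1 = 2·13j + 14, which is even.

(→) Suppose 13N + 1 is even. Since 13 is odd, 13N and N have the same parity, so 13N + 1 ≡ N + 1 (mod 2). As 1 is odd, 13N + 1 is even exactly when N is odd. Thus N is odd.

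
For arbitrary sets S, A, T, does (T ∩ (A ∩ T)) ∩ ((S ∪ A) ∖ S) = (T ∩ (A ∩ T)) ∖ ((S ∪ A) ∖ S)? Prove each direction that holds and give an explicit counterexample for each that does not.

(⊆) fails and (⊇) fails.

(⟹) This inclusion fails. Take S = ∅, A = {1}, T = {1}; then 1 ∈ (T ∩ (A ∩ T)) ∩ ((S ∪ A) ∖ S) but 1 ∉ (T ∩ (A ∩ T)) ∖ ((S ∪ A) ∖ S).

(⟸) This inclusion fails. Take S = {1}, A = {1}, T = {1}; then 1 ∈ (T ∩ (A ∩ T)) ∖ ((S ∪ A) ∖ S) but 1 ∉ (T ∩ (A ∩ T)) ∩ ((S ∪ A) ∖ S).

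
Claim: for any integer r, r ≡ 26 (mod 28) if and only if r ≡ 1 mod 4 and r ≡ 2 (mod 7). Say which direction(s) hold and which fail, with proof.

(⟹) This fails: r = 26 gives 26 ≡ 26 (mod 28) but 26 ≡ 2 (mod 4), so the conjunction on the right does not hold.

(⟸) This fails: r = 9 satisfies both congruences on the right (9 ≡ 1 mod 4 and 9 ≡ 2 mod 7) yet 9 ≡ 9 (mod 28), not 26.

Neither direction holds.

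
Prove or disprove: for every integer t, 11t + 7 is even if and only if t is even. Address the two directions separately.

Neither implication holds.

[⇒] This fails: t = 3 gives 11t + 7 = 40, which is even, but 3 is odd, not even.

[⇐] This also fails: t = 6 is even, but 11t + 7 = 73 is odd, not even.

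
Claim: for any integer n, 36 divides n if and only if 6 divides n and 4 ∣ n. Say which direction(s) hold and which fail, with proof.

Forward direction. If 36 ∣ n, write n = 36q. Since 36 = 6·6, n = 6·(6q), so 6 ∣ n; and since 36 = 9·4, n = 4·(9q), so 4 ∣ n.

Converse. This fails: take n = 12. Both 6 ∣ 12 and 4 ∣ 12, yet 12 is not a multiple of 36 (since 12 = 0·36 + 12), so 36 ∤ 12.

(⇒) holds; (⇐) fails.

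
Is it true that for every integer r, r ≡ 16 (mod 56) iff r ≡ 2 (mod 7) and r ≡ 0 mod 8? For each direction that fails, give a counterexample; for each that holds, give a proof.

(→) Suppose r ≡ 16 (mod 56); write r = 56j + 16. Since 7 ∣ 56, reducing mod 7 gives r ≡ 16 ≡ 2 (mod 7); since 8 ∣ 56, reducing mod 8 gives r ≡ 16 ≡ 0 (mod 8).

(←) Conversely, if r ≡ 2 (mod 7) and r ≡ 0 (mod 8), then by the Chinese remainder theorem r ≡ 16 (mod 56). This is exactly r ≡ 16 (mod 56).

Both implications hold.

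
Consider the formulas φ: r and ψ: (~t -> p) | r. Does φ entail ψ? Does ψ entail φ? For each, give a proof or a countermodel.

Converse. This fails. Under p = T, r = F, t = F, the left side is false but the right side is true.

Forward direction. Assume the antecedent. If p is true, (~t -> p) | r reduces to true regardless of the other variables. If p is false, the antecedent forces (p = F, r = T, t = F) or (p = F, r = T, t = T), and (~t -> p) | r holds there. Either way (~t -> p) | r holds.

Only the forward direction holds.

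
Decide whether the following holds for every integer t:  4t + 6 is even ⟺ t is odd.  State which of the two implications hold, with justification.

[⇒] This fails: take t = 0. Then 4t + 6 = 6, which is even, yet t = 0 is even, not odd.

[⇐] Suppose t is odd. Since 4 is even, 4t is even for every t, so 4t + 6 has the same parity as 6, which is even. Hence 4t + 6 is even.

Only the converse holds.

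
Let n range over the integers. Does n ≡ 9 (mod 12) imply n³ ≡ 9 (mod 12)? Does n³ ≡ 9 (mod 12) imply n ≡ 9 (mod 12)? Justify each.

Both directions hold.

(⟹) Suppose n ≡ 9 (mod 12). Write n = 12j + 9. Then (12j + 9)³ = 1728j³ + 3888j² + 2916j + 729 = 12(144j³ + 324j² + 243j + 60) + 9, so n³ ≡ 9 (mod 12).

(⟸) For the converse, argue contrapositively. If n ≢ 9 (mod 12), then n is congruent to one of 0, 1, 2, 3, 4, 5, 6, 7, 8, 10, 11 modulo 12, and these give n³ ≡ 0, 1, 8, 3, 4, 5, 0, 7, 8, 4, 11 respectively — never 9.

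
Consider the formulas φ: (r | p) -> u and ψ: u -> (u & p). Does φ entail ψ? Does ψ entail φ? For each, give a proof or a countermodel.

(⇒) fails and (⇐) fails.

Forward direction. This fails. Under r = F, p = F, u = T, the left side is true but the right side is false.

Converse. This fails. Under r = T, p = F, u = F, the left side is false but the right side is true.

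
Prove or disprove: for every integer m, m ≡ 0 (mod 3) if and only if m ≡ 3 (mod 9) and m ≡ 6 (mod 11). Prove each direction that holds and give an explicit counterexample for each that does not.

(⇒) fails; (⇐) holds.

[⇒] This fails: m = 0 gives 0 ≡ 0 (mod 3) but 0 ≡ 0 (mod 9), so the conjunction on the right does not hold.

[⇐] Conversely, if m ≡ 3 (mod 9) and m ≡ 6 (mod 11), then by the Chinese remainder theorem m ≡ 39 (mod 99). Since 39 ≡ 0 (mod 3) and 3 ∣ 99, we get m ≡ 0 (mod 3).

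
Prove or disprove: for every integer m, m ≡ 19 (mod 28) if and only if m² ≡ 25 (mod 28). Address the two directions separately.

The forward direction holds; the converse fails.

(→) Suppose m ≡ 19 (mod 28). Write m = 28j + 19. Then (28j + 19)² = 784j² + 1064j + 361 = 28(28j² + 38j + 12) + 25, so m² ≡ 25 (mod 28).

(←) This fails: take m = 5. Then 5² = 25 ≡ 25 (mod 28), yet 5 ≡ 5 (mod 28), not 19.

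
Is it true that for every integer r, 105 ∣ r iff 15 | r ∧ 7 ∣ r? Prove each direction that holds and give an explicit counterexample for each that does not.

Both implications hold.

[⇐] Suppose 15 ∣ r and 7 ∣ r. Any common multiple of 15 and 7 is a multiple of their lcm; here gcd(15, 7) = 1, so lcm(15, 7) = 15·7 = 105, so 105 ∣ r.

[⇒] If 105 ∣ r, write r = 105q. Since 105 = 7·15, r = 15·(7q), so 15 ∣ r; and since 105 = 15·7, r = 7·(15q), so 7 ∣ r.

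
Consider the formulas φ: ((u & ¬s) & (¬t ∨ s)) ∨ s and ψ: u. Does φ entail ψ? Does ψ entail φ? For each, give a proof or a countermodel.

Both directions fail.

Forward direction. This fails. Under u = F, s = T, t = F, the left side is true but the right side is false.

Converse. This fails. Under u = T, s = F, t = T, the left side is false but the right side is true.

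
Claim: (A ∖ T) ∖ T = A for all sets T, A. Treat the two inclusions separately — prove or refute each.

(⊆) holds; (⊇) fails.

Forward inclusion. Let x ∈ (A ∖ T) ∖ T. Then x ∈ A and x ∉ T, from which x ∈ A.

Reverse inclusion. This inclusion fails. Take T = {1}, A = {1}; then 1 ∈ A but 1 ∉ (A ∖ T) ∖ T.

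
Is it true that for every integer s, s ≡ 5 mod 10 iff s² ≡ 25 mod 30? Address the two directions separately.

The forward direction fails; the converse holds.

[⇒] This fails: take s = 15. Then 15 ≡ 5 (mod 10), but 15² = 225 ≡ 15 (mod 30), not 25.

[⇐] Conversely, the residues r modulo 30 with r² ≡ 25 (mod 30) are exactly {5, 25}, and each is ≡ 5 (mod 10).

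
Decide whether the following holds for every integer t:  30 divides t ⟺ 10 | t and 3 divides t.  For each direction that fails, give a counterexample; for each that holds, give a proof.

Equivalent; both directions hold.

(⟸) Suppose 10 ∣ t and 3 ∣ t. Any common multiple of 10 and 3 is a multiple of their lcm; here gcd(10, 3) = 1, so lcm(10, 3) = 10·3 = 30, so 30 ∣ t.

(⟹) If 30 ∣ t, write t = 30q. Since 30 = 3·10, t = 10·(3q), so 10 ∣ t; and since 30 = 10·3, t = 3·(10q), so 3 ∣ t.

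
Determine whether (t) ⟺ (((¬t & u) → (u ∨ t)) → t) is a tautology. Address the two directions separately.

Both implications hold.

(→) Assume the antecedent. If u is true, the antecedent forces (u = T, t = T), and ((¬t & u) → (u ∨ t)) → t holds there. If u is false, the antecedent forces (u = F, t = T), and ((¬t & u) → (u ∨ t)) → t holds there. Either way ((¬t & u) → (u ∨ t)) → t holds.

(←) Assume the antecedent. If u is true, the antecedent forces (u = T, t = T), and t holds there. If u is false, the antecedent forces (u = F, t = T), and t holds there. Either way t holds.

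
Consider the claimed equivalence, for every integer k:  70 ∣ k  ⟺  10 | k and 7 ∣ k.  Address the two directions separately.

(⇒) If 70 ∣ k, write k = 70q. Since 70 = 7·10, k = 10·(7q), so 10 ∣ k; and since 70 = 10·7, k = 7·(10q), so 7 ∣ k.

(⇐) Suppose 10 ∣ k and 7 ∣ k. Any common multiple of 10 and 7 is a multiple of their lcm; here gcd(10, 7) = 1, so lcm(10, 7) = 10·7 = 70, so 70 ∣ k.

Equivalent; both directions hold.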